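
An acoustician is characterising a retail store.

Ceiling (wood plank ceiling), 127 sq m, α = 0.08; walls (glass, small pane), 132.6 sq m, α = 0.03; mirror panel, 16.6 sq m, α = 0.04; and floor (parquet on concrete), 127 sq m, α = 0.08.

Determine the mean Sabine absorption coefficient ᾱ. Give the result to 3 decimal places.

S = Σ Sᵢ = 127 + 132.6 + 16.6 + 127 = 403.2 sq m.
Σ(Sᵢαᵢ) = 127×0.08 + 132.6×0.03 + 16.6×0.04 + 127×0.08 = 24.962.
ᾱ = A/S = 0.062.

0.062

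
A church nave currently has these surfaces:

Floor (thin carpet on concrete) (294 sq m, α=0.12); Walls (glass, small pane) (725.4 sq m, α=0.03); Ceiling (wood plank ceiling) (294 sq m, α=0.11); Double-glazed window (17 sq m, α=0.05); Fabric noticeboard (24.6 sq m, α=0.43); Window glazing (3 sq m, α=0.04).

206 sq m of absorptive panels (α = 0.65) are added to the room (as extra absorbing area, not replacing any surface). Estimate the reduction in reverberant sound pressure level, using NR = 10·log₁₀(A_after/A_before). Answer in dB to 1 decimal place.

3.7 dB

Summing Sᵢαᵢ: 35.280 + 21.762 + 32.340 + 0.850 + 10.578 + 0.120 → A_before = 100.930 sabins.
Added absorption = 206 × 0.65 = 133.900 sabins.
A_after = 100.930 + 133.900 = 234.830 sabins.
Reduction = 10 log₁₀(A_after/A_before) = 10 log₁₀(2.3267) = 3.7 dB.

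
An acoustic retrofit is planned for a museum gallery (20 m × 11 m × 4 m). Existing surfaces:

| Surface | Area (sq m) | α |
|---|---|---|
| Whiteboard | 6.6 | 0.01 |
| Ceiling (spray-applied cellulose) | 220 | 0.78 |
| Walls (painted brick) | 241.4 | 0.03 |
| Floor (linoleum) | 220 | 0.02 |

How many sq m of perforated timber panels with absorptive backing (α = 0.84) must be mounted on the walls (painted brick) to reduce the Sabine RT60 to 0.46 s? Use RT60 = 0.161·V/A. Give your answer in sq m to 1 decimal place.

Equivalent absorption area: A₁ = 6.6·0.01 + 220·0.78 + 241.4·0.03 + 220·0.02 = 183.308 sq m.
Required A₂ = 0.161·880/0.46 = 308.000 sabins.
ΔA needed = 308.000 − 183.308 = 124.692 sabins.
Each sq m of panel replacing the walls (painted brick) adds (0.84 − 0.03) = 0.81 sabins.
Area = ΔA/Δα = 124.692/0.81 = 153.9 sq m.

153.9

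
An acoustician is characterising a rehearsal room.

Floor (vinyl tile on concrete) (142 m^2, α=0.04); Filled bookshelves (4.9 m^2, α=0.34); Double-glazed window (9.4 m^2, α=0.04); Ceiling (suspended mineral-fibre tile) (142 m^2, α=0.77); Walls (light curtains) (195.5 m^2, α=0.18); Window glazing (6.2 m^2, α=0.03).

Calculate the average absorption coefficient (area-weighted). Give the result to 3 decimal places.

0.305

S = Σ Sᵢ = 142 + 4.9 + 9.4 + 142 + 195.5 + 6.2 = 500.0 m^2.
Σ(Sᵢαᵢ) = 142*0.04 + 4.9*0.34 + 9.4*0.04 + 142*0.77 + 195.5*0.18 + 6.2*0.03 = 152.438.
ᾱ = A/S = 0.305.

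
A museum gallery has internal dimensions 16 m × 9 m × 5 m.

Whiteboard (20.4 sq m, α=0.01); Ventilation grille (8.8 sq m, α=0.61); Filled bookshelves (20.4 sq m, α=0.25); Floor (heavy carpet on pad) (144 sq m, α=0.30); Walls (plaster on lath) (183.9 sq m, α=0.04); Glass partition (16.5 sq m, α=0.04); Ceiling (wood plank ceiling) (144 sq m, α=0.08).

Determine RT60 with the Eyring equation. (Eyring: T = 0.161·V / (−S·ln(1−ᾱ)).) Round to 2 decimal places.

Total surface area S = 20.4 + 8.8 + 20.4 + 144 + 183.9 + 16.5 + 144 = 538.0 sq m.
Σ(Sᵢαᵢ) = 20.4·0.01 + 8.8·0.61 + 20.4·0.25 + 144·0.30 + 183.9·0.04 + 16.5·0.04 + 144·0.08 = 73.408.
Mean coefficient ᾱ = A/S = 0.1364.
−S·ln(1−ᾱ) = −538.0 × ln(1 − 0.1364) = 78.895.
V = 16 × 9 × 5 = 720 m³.
RT60 = 0.161 × 720 / 78.895 = 1.47 s.

1.47 s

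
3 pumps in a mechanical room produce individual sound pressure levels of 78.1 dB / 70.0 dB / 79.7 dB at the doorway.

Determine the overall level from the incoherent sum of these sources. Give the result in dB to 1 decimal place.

82.3 dB

Converting to relative power and adding: 10^(78.1/10) + 10^(70.0/10) + 10^(79.7/10) = 1.679e+08.
Combined level = 10 log₁₀(1.679e+08) = 82.3 dB.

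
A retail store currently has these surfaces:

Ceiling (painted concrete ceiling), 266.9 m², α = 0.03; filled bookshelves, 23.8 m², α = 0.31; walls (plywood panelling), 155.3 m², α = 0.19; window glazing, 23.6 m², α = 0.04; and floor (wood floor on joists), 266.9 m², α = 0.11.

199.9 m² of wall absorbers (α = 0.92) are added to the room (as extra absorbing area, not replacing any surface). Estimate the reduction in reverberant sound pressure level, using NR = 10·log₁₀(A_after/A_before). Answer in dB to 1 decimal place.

5.4 dB

Total absorption A_before = 266.9*0.03 + 23.8*0.31 + 155.3*0.19 + 23.6*0.04 + 266.9*0.11
  = 8.007 + 7.378 + 29.507 + 0.944 + 29.359 = 75.195 m² sabins.
Treatment contributes 199.9·0.92 = 183.908 sabins.
A_after = 75.195 + 183.908 = 259.103 sabins.
NR = 10·log₁₀(259.103/75.195) = 5.4 dB.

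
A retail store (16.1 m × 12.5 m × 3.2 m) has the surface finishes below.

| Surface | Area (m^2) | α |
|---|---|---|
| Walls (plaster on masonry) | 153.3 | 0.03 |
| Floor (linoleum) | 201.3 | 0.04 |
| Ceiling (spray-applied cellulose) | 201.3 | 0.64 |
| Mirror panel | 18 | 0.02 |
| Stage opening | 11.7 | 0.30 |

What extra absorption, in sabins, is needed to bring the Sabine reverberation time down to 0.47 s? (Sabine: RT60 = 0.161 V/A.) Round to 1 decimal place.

75.3 sabins

Total absorption A₁ = 153.3×0.03 + 201.3×0.04 + 201.3×0.64 + 18×0.02 + 11.7×0.30
  = 4.599 + 8.052 + 128.832 + 0.360 + 3.510 = 145.353 m^2 sabins.
V = 644 m³. Required absorption A₂ = 0.161 × 644 / 0.47 = 220.604 sabins.
Additional absorption ΔA = 220.604 − 145.353 = 75.3 sabins.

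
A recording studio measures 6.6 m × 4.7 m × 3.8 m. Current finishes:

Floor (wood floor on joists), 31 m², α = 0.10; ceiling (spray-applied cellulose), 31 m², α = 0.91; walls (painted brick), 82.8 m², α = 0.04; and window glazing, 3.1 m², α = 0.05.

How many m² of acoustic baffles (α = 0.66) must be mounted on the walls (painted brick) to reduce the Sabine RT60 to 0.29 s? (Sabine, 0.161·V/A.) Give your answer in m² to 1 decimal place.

Summing Sᵢαᵢ: 3.100 + 28.210 + 3.312 + 0.155 → A₁ = 34.777 sabins.
Required A₂ = 0.161·117.876/0.29 = 65.442 sabins.
Absorption to add: 65.442 − 34.777 = 30.665 sabins.
Each m² of panel replacing the walls (painted brick) adds (0.66 − 0.04) = 0.62 sabins.
Area = ΔA/Δα = 30.665/0.62 = 49.5 m².

49.5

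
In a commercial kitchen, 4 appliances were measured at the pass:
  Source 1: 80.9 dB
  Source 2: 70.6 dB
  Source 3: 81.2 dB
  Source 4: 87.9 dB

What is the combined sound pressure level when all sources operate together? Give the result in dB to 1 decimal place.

Sum in the linear (power) domain: Σ 10^(Lᵢ/10) = 10^(80.9/10) + 10^(70.6/10) + 10^(81.2/10) + 10^(87.9/10) = 8.829e+08.
Back to dB: 10·log₁₀ Σ = 89.5 dB.

89.5 dB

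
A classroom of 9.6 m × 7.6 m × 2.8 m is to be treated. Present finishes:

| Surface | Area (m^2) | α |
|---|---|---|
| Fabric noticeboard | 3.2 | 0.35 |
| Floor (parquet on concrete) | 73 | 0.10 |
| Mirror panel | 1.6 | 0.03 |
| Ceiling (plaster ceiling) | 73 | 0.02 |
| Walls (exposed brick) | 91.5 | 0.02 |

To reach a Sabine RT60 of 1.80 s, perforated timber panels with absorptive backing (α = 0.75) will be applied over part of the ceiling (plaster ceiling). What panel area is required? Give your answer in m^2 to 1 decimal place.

A₁ = Σ Sᵢαᵢ = 3.2·0.35 + 73·0.10 + 1.6·0.03 + 73·0.02 + 91.5·0.02 = 11.758 sabins.
V = 204.288 m³. Target absorption A₂ = 0.161 × 204.288 / 1.80 = 18.272 sabins.
Absorption to add: 18.272 − 11.758 = 6.514 sabins.
Each m^2 of panel replacing the ceiling (plaster ceiling) adds (0.75 − 0.02) = 0.73 sabins.
Panel area = 6.514 / 0.73 = 8.9 m^2.

8.9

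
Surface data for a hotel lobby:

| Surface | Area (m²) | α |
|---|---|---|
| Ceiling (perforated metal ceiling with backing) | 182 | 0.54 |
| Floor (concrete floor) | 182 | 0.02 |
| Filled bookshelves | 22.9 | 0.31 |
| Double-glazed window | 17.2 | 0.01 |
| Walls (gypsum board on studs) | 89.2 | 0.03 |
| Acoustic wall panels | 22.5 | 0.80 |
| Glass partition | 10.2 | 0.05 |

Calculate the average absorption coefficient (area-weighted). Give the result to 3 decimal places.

0.248

Total surface area S = 526.0 m².
A = 182·0.54 + 182·0.02 + 22.9·0.31 + 17.2·0.01 + 89.2·0.03 + 22.5·0.80 + 10.2·0.05 = 130.377 sabins.
ᾱ = A/S = 0.248.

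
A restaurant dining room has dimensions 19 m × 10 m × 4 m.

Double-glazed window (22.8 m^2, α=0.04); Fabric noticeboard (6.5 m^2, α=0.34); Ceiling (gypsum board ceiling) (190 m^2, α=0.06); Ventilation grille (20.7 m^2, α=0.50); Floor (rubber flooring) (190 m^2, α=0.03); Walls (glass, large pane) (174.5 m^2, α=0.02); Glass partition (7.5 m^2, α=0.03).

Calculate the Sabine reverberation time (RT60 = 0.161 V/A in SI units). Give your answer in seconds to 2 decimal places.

3.57 seconds

Summing Sᵢαᵢ: 0.912 + 2.210 + 11.400 + 10.350 + 5.700 + 3.490 + 0.225 → A = 34.287 sabins.
Room volume: 760 m³.
RT60 = 0.161 · V / A = 0.161 × 760 / 34.287 = 3.57 s.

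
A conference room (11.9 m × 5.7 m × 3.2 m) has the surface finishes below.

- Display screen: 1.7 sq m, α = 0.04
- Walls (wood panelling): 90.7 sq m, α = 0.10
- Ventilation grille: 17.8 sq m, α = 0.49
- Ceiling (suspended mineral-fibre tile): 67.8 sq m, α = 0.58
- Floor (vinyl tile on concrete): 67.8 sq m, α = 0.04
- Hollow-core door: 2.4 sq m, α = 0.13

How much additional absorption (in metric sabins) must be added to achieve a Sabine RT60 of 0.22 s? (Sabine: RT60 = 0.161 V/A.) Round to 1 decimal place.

98.6 sabins

Equivalent absorption area: A₁ = 1.7*0.04 + 90.7*0.10 + 17.8*0.49 + 67.8*0.58 + 67.8*0.04 + 2.4*0.13 = 60.208 sq m.
Target A₂ = 0.161·217.056/0.22 = 158.846 sabins (V = 217.056 m³).
Additional absorption ΔA = 158.846 − 60.208 = 98.6 sabins.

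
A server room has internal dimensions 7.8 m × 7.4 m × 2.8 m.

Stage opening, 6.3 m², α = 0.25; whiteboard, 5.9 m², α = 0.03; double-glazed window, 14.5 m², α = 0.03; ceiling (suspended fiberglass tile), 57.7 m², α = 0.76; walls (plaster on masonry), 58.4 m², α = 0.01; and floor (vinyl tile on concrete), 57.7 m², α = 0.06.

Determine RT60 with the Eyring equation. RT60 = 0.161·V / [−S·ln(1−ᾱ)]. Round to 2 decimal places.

0.45 s

Total surface area S = 6.3 + 5.9 + 14.5 + 57.7 + 58.4 + 57.7 = 200.5 m².
Absorption A = 6.3·0.25 + 5.9·0.03 + 14.5·0.03 + 57.7·0.76 + 58.4·0.01 + 57.7·0.06 = 50.085 sabins.
ᾱ = 50.085 / 200.5 = 0.2498.
Eyring denominator: −S ln(1−ᾱ) = 57.627.
V = 7.8 × 7.4 × 2.8 = 161.616 m³.
RT60 = 0.161 × 161.616 / 57.627 = 0.45 s.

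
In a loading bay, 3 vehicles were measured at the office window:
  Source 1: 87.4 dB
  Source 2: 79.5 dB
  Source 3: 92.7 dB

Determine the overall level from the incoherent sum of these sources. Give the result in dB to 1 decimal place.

94.0 dB

Converting to relative power and adding: 10^(87.4/10) + 10^(79.5/10) + 10^(92.7/10) = 2.501e+09.
Combined level = 10 log₁₀(2.501e+09) = 94.0 dB.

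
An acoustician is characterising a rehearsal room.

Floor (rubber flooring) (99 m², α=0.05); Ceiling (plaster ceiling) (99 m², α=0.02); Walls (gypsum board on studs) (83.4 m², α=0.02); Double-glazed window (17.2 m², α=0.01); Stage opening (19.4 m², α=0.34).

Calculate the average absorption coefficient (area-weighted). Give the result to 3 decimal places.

Total surface area S = 318.0 m².
A = 99*0.05 + 99*0.02 + 83.4*0.02 + 17.2*0.01 + 19.4*0.34 = 15.366 sabins.
ᾱ = A/S = 0.048.

0.048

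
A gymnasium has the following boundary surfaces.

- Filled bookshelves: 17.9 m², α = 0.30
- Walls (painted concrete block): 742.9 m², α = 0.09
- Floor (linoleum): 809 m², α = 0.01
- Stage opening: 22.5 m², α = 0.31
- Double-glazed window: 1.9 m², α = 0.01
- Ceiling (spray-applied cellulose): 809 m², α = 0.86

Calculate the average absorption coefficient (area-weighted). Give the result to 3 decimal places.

0.326

S = Σ Sᵢ = 17.9 + 742.9 + 809 + 22.5 + 1.9 + 809 = 2403.2 m².
A = 17.9*0.30 + 742.9*0.09 + 809*0.01 + 22.5*0.31 + 1.9*0.01 + 809*0.86 = 783.055 sabins.
ᾱ = 783.055 / 2403.2 = 0.326.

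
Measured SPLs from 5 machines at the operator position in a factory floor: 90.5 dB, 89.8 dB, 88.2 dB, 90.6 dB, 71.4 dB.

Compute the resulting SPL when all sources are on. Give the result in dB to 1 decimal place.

Σ 10^(Lᵢ/10) = 3.9e+09.
Combined level = 10 log₁₀(3.9e+09) = 95.9 dB.

95.9 dB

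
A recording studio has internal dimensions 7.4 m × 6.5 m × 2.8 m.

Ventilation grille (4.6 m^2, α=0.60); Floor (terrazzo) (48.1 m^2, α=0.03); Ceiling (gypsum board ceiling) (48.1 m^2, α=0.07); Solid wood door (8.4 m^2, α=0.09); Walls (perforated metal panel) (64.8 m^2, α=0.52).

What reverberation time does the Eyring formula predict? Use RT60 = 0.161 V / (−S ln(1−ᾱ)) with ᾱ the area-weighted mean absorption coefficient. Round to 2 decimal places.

S = Σ Sᵢ = 174.0 m^2.
Absorption A = 4.6·0.60 + 48.1·0.03 + 48.1·0.07 + 8.4·0.09 + 64.8·0.52 = 42.022 sabins.
Mean coefficient ᾱ = A/S = 0.2415.
Eyring denominator: −S ln(1−ᾱ) = 48.096.
V = 7.4 × 6.5 × 2.8 = 134.68 m³.
T = 0.161·V/[−S·ln(1−ᾱ)] = 0.161·134.68/48.096 = 0.45 s.

0.45 s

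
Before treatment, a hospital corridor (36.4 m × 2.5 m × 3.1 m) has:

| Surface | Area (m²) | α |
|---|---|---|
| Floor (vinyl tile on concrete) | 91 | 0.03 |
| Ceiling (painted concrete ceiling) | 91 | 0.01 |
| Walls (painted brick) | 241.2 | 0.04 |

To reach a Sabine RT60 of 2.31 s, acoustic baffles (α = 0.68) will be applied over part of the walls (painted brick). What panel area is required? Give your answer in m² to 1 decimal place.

10.0

Total absorption A₁ = 91*0.03 + 91*0.01 + 241.2*0.04
  = 2.730 + 0.910 + 9.648 = 13.288 m² sabins.
V = 282.1 m³. Target absorption A₂ = 0.161 × 282.1 / 2.31 = 19.662 sabins.
Absorption to add: 19.662 − 13.288 = 6.374 sabins.
Net gain per m²: Δα = 0.68 − 0.04 = 0.64.
Panel area = 6.374 / 0.64 = 10.0 m².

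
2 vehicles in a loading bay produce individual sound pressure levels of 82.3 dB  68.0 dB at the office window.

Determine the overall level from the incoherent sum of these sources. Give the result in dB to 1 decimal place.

82.5 dB

Converting to relative power and adding: 10^(82.3/10) + 10^(68.0/10) = 1.761e+08.
L_total = 10·log₁₀(1.761e+08) = 82.5 dB.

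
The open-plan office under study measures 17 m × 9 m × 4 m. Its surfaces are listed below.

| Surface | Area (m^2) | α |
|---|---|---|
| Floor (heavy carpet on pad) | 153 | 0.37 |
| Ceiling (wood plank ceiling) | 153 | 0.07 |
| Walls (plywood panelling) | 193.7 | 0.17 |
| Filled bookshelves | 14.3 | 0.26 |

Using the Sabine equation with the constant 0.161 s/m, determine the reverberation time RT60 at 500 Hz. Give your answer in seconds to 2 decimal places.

Equivalent absorption area: A = 153·0.37 + 153·0.07 + 193.7·0.17 + 14.3·0.26 = 103.967 m^2.
Volume V = 17 × 9 × 4 = 612 m³.
RT60 = 0.161 · V / A = 0.161 × 612 / 103.967 = 0.95 s.

0.95 sec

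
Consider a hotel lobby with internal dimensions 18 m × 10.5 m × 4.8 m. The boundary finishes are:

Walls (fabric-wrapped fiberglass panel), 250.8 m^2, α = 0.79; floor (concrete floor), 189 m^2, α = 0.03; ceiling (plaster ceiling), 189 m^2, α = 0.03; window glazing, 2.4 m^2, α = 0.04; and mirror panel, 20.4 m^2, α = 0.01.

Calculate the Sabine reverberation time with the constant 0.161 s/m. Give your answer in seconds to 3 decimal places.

0.696 seconds

Equivalent absorption area: A = 250.8·0.79 + 189·0.03 + 189·0.03 + 2.4·0.04 + 20.4·0.01 = 209.772 m^2.
Volume V = 18 × 10.5 × 4.8 = 907.2 m³.
T = 0.161 V/A = 0.161·907.2/209.772 = 0.696 s.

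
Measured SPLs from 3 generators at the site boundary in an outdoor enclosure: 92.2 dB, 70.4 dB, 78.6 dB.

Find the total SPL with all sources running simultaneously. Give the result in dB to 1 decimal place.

92.4 dB

Σ 10^(Lᵢ/10) = 1.743e+09.
Combined level = 10 log₁₀(1.743e+09) = 92.4 dB.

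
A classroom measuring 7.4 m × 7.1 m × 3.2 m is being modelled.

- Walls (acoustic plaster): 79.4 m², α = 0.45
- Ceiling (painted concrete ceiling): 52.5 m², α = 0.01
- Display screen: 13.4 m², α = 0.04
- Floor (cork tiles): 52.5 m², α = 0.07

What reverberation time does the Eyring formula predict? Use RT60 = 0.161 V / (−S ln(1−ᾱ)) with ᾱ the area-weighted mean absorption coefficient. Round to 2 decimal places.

Total surface area S = 79.4 + 52.5 + 13.4 + 52.5 = 197.8 m².
Absorption A = 79.4·0.45 + 52.5·0.01 + 13.4·0.04 + 52.5·0.07 = 40.466 sabins.
Mean coefficient ᾱ = A/S = 0.2046.
−S·ln(1−ᾱ) = −197.8 × ln(1 − 0.2046) = 45.278.
V = 7.4 × 7.1 × 3.2 = 168.128 m³.
T = 0.161·V/[−S·ln(1−ᾱ)] = 0.161·168.128/45.278 = 0.60 s.

0.60 seconds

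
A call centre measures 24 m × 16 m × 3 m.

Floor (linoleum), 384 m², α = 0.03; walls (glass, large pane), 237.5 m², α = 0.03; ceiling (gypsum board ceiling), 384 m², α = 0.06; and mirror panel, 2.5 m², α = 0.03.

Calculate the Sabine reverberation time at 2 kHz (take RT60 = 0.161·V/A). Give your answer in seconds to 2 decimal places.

4.44 s

Total absorption A = 384·0.03 + 237.5·0.03 + 384·0.06 + 2.5·0.03
  = 11.520 + 7.125 + 23.040 + 0.075 = 41.760 m² sabins.
Room volume: 1152 m³.
RT60 = 0.161 · V / A = 0.161 × 1152 / 41.760 = 4.44 s.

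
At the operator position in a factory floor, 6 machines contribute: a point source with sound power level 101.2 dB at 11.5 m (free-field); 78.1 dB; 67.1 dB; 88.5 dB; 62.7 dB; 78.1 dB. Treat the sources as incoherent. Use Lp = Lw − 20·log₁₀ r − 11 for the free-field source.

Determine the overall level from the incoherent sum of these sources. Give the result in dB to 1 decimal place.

Source at 11.5 m: Lp = 101.2 − 20·log₁₀(11.5) − 11 = 69.0 dB.
Σ 10^(Lᵢ/10) = 8.52e+08.
Combined level = 10 log₁₀(8.52e+08) = 89.3 dB.

89.3 dB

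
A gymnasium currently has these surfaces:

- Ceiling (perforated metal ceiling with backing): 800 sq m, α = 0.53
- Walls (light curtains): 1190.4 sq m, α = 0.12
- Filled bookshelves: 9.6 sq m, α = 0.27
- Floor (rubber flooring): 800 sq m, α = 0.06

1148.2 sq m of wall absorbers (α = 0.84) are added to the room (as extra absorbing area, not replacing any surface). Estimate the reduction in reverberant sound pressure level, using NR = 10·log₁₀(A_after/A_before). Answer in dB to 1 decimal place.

Equivalent absorption area: A_before = 800*0.53 + 1190.4*0.12 + 9.6*0.27 + 800*0.06 = 617.440 sq m.
Added absorption = 1148.2 × 0.84 = 964.488 sabins.
A_after = 617.440 + 964.488 = 1581.928 sabins.
NR = 10·log₁₀(1581.928/617.440) = 4.1 dB.

4.1 dB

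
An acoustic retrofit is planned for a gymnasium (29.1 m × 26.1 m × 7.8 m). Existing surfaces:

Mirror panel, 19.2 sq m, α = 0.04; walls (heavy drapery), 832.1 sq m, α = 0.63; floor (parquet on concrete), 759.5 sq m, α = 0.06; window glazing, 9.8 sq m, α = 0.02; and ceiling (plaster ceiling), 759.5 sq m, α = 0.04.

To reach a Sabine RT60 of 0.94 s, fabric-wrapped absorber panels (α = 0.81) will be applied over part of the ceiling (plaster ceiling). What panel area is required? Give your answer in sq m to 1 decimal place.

537.1

Total absorption A₁ = 19.2×0.04 + 832.1×0.63 + 759.5×0.06 + 9.8×0.02 + 759.5×0.04
  = 0.768 + 524.223 + 45.570 + 0.196 + 30.380 = 601.137 sq m sabins.
Required A₂ = 0.161·5924.178/0.94 = 1014.673 sabins.
Absorption to add: 1014.673 − 601.137 = 413.536 sabins.
Each sq m of panel replacing the ceiling (plaster ceiling) adds (0.81 − 0.04) = 0.77 sabins.
Area = ΔA/Δα = 413.536/0.77 = 537.1 sq m.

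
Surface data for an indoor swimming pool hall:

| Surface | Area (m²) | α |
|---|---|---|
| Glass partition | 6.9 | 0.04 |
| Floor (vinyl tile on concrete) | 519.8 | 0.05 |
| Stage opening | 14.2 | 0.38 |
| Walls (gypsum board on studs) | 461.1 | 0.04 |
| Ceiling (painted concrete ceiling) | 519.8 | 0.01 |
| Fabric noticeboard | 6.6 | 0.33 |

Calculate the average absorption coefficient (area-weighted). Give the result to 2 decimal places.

S = Σ Sᵢ = 6.9 + 519.8 + 14.2 + 461.1 + 519.8 + 6.6 = 1528.4 m².
Σ(Sᵢαᵢ) = 6.9×0.04 + 519.8×0.05 + 14.2×0.38 + 461.1×0.04 + 519.8×0.01 + 6.6×0.33 = 57.482.
ᾱ = 57.482 / 1528.4 = 0.04.

0.04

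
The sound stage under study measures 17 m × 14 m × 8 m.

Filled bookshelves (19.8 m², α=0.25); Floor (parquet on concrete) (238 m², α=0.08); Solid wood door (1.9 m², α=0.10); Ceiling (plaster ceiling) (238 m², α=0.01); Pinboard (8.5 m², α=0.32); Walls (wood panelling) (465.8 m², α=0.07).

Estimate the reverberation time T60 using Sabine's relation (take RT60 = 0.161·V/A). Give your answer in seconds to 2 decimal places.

Equivalent absorption area: A = 19.8*0.25 + 238*0.08 + 1.9*0.10 + 238*0.01 + 8.5*0.32 + 465.8*0.07 = 61.886 m².
V = 17·14·8 = 1904 m³.
Sabine: RT60 = 0.161 × 1904 / 61.886 = 4.95 s.

4.95 sec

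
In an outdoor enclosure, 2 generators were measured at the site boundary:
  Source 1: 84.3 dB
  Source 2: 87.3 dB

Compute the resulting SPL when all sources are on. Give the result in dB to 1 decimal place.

Converting to relative power and adding: 10^(84.3/10) + 10^(87.3/10) = 8.062e+08.
L_total = 10·log₁₀(8.062e+08) = 89.1 dB.

89.1 dB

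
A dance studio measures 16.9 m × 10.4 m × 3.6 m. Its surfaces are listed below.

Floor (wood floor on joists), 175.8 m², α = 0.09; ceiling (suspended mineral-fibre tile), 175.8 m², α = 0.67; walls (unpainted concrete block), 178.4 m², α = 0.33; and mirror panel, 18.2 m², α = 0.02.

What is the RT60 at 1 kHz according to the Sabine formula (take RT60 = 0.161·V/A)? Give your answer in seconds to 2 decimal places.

0.53 seconds

Summing Sᵢαᵢ: 15.822 + 117.786 + 58.872 + 0.364 → A = 192.844 sabins.
Room volume: 632.736 m³.
RT60 = 0.161 · V / A = 0.161 × 632.736 / 192.844 = 0.53 s.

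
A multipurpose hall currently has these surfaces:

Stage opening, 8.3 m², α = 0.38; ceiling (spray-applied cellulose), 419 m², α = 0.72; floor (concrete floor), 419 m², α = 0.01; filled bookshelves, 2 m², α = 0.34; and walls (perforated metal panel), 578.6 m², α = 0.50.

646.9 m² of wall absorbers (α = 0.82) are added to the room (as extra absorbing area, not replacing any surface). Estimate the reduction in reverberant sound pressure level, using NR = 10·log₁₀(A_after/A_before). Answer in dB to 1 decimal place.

2.8 dB

A_before = Σ Sᵢαᵢ = 8.3*0.38 + 419*0.72 + 419*0.01 + 2*0.34 + 578.6*0.50 = 599.004 sabins.
Added absorption = 646.9 × 0.82 = 530.458 sabins.
New total A_after = 1129.462 sabins.
Reduction = 10 log₁₀(A_after/A_before) = 10 log₁₀(1.8856) = 2.8 dB.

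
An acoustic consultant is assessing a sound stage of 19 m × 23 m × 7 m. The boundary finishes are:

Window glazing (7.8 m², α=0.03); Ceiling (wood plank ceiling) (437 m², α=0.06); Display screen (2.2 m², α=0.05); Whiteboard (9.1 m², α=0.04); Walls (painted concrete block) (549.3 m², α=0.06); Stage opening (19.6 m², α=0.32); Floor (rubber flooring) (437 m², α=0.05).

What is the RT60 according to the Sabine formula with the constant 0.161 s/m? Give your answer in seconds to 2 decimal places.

Equivalent absorption area: A = 7.8·0.03 + 437·0.06 + 2.2·0.05 + 9.1·0.04 + 549.3·0.06 + 19.6·0.32 + 437·0.05 = 88.008 m².
Volume V = 19 × 23 × 7 = 3059 m³.
RT60 = 0.161 · V / A = 0.161 × 3059 / 88.008 = 5.60 s.

5.60 s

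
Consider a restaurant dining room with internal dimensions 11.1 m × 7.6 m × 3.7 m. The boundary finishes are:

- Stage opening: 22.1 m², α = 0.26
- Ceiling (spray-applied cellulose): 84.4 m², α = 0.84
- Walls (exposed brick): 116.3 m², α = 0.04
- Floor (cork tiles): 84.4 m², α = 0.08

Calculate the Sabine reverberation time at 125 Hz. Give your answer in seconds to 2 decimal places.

Summing Sᵢαᵢ: 5.746 + 70.896 + 4.652 + 6.752 → A = 88.046 sabins.
V = 11.1·7.6·3.7 = 312.132 m³.
Sabine: RT60 = 0.161 × 312.132 / 88.046 = 0.57 s.

0.57 seconds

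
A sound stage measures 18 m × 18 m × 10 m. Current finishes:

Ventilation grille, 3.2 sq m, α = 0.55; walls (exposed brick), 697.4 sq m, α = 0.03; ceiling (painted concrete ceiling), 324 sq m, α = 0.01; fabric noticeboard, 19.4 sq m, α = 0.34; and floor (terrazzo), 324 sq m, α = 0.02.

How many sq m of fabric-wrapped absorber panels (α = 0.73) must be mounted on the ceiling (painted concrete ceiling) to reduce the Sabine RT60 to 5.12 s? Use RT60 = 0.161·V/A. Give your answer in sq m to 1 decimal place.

87.3

Summing Sᵢαᵢ: 1.760 + 20.922 + 3.240 + 6.596 + 6.480 → A₁ = 38.998 sabins.
V = 3240 m³. Target absorption A₂ = 0.161 × 3240 / 5.12 = 101.883 sabins.
ΔA needed = 101.883 − 38.998 = 62.885 sabins.
Net gain per sq m: Δα = 0.73 − 0.01 = 0.72.
Area = ΔA/Δα = 62.885/0.72 = 87.3 sq m.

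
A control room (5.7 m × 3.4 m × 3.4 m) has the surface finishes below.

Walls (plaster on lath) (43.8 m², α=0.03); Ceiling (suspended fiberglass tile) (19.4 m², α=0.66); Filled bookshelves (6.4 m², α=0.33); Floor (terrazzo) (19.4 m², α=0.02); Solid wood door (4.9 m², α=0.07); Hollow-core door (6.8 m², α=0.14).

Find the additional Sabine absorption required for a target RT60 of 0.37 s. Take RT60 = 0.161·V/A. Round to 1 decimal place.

Summing Sᵢαᵢ: 1.314 + 12.804 + 2.112 + 0.388 + 0.343 + 0.952 → A₁ = 17.913 sabins.
For T = 0.37 s, need A₂ = 0.161·V/T = 0.161·65.892/0.37 = 28.672 sabins.
Shortfall: 28.672 − 17.913 = 10.8 sabins.

10.8 sabins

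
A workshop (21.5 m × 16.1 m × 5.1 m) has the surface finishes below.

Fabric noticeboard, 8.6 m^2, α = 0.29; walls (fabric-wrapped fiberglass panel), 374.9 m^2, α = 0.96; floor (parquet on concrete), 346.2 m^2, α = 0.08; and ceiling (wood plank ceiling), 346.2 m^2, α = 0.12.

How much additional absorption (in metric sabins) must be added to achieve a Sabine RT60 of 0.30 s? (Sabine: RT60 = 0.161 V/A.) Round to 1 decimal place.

Total absorption A₁ = 8.6×0.29 + 374.9×0.96 + 346.2×0.08 + 346.2×0.12
  = 2.494 + 359.904 + 27.696 + 41.544 = 431.638 m^2 sabins.
Target A₂ = 0.161·1765.365/0.30 = 947.413 sabins (V = 1765.365 m³).
ΔA = A₂ − A₁ = 947.413 − 431.638 = 515.8 sabins.

515.8 sabins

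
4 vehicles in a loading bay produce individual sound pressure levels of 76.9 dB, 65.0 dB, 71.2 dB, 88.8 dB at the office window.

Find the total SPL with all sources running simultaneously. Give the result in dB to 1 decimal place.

89.2 dB

Sum in the linear (power) domain: Σ 10^(Lᵢ/10) = 10^(76.9/10) + 10^(65.0/10) + 10^(71.2/10) + 10^(88.8/10) = 8.239e+08.
L_total = 10·log₁₀(8.239e+08) = 89.2 dB.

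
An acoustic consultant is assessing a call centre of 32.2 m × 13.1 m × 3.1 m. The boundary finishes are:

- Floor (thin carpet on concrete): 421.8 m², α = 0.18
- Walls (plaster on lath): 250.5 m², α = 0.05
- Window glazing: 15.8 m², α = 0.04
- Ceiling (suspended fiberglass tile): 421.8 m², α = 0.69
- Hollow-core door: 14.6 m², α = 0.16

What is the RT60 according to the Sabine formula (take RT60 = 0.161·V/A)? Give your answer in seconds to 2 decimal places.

0.55 seconds

Total absorption A = 421.8×0.18 + 250.5×0.05 + 15.8×0.04 + 421.8×0.69 + 14.6×0.16
  = 75.924 + 12.525 + 0.632 + 291.042 + 2.336 = 382.459 m² sabins.
Room volume: 1307.642 m³.
T = 0.161 V/A = 0.161·1307.642/382.459 = 0.55 s.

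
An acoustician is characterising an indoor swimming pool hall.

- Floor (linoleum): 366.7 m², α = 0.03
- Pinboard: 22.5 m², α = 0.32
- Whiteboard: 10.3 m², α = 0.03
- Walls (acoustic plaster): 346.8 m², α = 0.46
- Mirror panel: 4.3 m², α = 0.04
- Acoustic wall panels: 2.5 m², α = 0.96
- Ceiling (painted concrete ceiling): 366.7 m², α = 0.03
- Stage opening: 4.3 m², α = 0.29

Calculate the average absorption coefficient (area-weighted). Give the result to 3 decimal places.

S = Σ Sᵢ = 366.7 + 22.5 + 10.3 + 346.8 + 4.3 + 2.5 + 366.7 + 4.3 = 1124.1 m².
A = 366.7×0.03 + 22.5×0.32 + 10.3×0.03 + 346.8×0.46 + 4.3×0.04 + 2.5×0.96 + 366.7×0.03 + 4.3×0.29 = 192.858 sabins.
ᾱ = A/S = 0.172.

0.172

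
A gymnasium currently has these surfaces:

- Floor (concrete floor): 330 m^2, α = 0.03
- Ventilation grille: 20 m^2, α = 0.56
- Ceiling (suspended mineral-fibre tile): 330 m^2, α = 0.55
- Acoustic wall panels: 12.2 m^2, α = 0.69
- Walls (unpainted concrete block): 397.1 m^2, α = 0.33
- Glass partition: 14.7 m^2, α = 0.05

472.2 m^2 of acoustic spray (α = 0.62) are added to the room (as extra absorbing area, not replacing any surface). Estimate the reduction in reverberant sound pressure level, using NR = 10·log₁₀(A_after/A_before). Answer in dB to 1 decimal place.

2.7 dB

Total absorption A_before = 330×0.03 + 20×0.56 + 330×0.55 + 12.2×0.69 + 397.1×0.33 + 14.7×0.05
  = 9.900 + 11.200 + 181.500 + 8.418 + 131.043 + 0.735 = 342.796 m^2 sabins.
Treatment contributes 472.2·0.62 = 292.764 sabins.
New total A_after = 635.560 sabins.
NR = 10·log₁₀(635.560/342.796) = 2.7 dB.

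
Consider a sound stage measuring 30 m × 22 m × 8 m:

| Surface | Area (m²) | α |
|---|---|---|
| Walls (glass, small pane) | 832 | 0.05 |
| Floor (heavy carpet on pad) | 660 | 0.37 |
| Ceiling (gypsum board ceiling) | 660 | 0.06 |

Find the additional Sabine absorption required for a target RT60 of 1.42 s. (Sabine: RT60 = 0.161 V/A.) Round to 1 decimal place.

273.2 sabins

Total absorption A₁ = 832*0.05 + 660*0.37 + 660*0.06
  = 41.600 + 244.200 + 39.600 = 325.400 m² sabins.
For T = 1.42 s, need A₂ = 0.161·V/T = 0.161·5280/1.42 = 598.648 sabins.
Shortfall: 598.648 − 325.400 = 273.2 sabins.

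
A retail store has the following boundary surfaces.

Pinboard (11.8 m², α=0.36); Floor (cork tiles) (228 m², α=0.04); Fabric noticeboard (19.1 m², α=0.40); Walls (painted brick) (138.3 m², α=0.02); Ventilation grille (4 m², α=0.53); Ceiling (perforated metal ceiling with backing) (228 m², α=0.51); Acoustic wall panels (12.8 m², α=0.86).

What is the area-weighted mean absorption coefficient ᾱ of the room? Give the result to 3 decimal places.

S = Σ Sᵢ = 11.8 + 228 + 19.1 + 138.3 + 4 + 228 + 12.8 = 642.0 m².
Weighted sum Σ Sα = 153.182.
ᾱ = 153.182 / 642.0 = 0.239.

0.239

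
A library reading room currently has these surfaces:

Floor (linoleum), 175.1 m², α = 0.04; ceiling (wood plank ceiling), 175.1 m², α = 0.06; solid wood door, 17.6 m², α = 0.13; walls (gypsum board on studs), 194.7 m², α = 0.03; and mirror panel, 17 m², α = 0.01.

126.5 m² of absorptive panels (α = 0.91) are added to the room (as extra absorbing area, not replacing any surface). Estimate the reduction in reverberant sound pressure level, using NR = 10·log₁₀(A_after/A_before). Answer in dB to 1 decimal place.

Total absorption A_before = 175.1·0.04 + 175.1·0.06 + 17.6·0.13 + 194.7·0.03 + 17·0.01
  = 7.004 + 10.506 + 2.288 + 5.841 + 0.170 = 25.809 m² sabins.
Added absorption = 126.5 × 0.91 = 115.115 sabins.
New total A_after = 140.924 sabins.
NR = 10·log₁₀(140.924/25.809) = 7.4 dB.

7.4 dB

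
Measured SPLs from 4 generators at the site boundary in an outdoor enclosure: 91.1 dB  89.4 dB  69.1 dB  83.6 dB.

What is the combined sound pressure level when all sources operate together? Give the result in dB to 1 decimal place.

93.8 dB

Sum in the linear (power) domain: Σ 10^(Lᵢ/10) = 10^(91.1/10) + 10^(89.4/10) + 10^(69.1/10) + 10^(83.6/10) = 2.396e+09.
Back to dB: 10·log₁₀ Σ = 93.8 dB.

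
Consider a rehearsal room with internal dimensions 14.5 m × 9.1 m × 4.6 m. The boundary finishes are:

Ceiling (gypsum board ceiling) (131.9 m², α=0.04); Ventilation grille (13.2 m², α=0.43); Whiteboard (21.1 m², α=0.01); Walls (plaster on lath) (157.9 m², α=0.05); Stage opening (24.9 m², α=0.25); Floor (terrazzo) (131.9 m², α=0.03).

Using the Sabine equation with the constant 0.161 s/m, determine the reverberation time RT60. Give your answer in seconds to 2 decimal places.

3.34 s

A = Σ Sᵢαᵢ = 131.9*0.04 + 13.2*0.43 + 21.1*0.01 + 157.9*0.05 + 24.9*0.25 + 131.9*0.03 = 29.240 sabins.
Volume V = 14.5 × 9.1 × 4.6 = 606.97 m³.
RT60 = 0.161 · V / A = 0.161 × 606.97 / 29.240 = 3.34 s.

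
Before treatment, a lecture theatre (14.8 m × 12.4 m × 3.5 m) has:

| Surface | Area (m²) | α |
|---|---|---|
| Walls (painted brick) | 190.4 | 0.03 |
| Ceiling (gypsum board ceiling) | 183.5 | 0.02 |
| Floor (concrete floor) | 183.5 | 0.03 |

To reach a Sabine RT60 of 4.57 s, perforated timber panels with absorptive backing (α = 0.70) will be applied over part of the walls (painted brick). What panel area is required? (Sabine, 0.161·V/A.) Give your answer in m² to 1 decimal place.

Summing Sᵢαᵢ: 5.712 + 3.670 + 5.505 → A₁ = 14.887 sabins.
Required A₂ = 0.161·642.32/4.57 = 22.629 sabins.
Absorption to add: 22.629 − 14.887 = 7.742 sabins.
Net gain per m²: Δα = 0.70 − 0.03 = 0.67.
Area = ΔA/Δα = 7.742/0.67 = 11.6 m².

11.6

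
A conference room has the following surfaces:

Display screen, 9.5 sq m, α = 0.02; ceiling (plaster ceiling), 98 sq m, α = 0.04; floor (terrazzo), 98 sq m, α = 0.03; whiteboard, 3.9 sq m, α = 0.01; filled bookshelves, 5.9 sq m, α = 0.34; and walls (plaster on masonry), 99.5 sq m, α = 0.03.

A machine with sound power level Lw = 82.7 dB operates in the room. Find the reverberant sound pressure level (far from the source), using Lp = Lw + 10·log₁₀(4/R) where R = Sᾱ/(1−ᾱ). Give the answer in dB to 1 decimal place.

Σ(Sᵢαᵢ) = 9.5×0.02 + 98×0.04 + 98×0.03 + 3.9×0.01 + 5.9×0.34 + 99.5×0.03 = 12.080; total area S = 314.8 sq m.
ᾱ = 0.0384, so room constant R = A/(1−ᾱ) = 12.562 sq m.
Lp = 82.7 + 10·log₁₀(4/12.562) = 82.7 + (-4.97) = 77.7 dB.

77.7 dB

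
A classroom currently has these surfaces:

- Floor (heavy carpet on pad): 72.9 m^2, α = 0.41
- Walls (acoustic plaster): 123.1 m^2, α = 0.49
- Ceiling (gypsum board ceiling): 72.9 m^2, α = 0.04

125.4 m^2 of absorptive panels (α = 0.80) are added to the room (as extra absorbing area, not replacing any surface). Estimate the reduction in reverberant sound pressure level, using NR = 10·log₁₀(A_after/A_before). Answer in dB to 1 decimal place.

A_before = Σ Sᵢαᵢ = 72.9·0.41 + 123.1·0.49 + 72.9·0.04 = 93.124 sabins.
Added absorption = 125.4 × 0.80 = 100.320 sabins.
A_after = 93.124 + 100.320 = 193.444 sabins.
Reduction = 10 log₁₀(A_after/A_before) = 10 log₁₀(2.0773) = 3.2 dB.

3.2 dB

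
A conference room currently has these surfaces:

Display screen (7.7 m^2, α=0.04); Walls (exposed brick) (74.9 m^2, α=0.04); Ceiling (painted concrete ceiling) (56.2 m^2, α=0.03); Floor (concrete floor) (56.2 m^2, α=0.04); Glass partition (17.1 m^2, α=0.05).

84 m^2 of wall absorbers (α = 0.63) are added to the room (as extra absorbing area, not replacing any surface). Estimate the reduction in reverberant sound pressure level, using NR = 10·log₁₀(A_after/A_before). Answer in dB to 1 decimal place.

8.8 dB

A_before = Σ Sᵢαᵢ = 7.7*0.04 + 74.9*0.04 + 56.2*0.03 + 56.2*0.04 + 17.1*0.05 = 8.093 sabins.
Treatment contributes 84·0.63 = 52.920 sabins.
A_after = 8.093 + 52.920 = 61.013 sabins.
Reduction = 10 log₁₀(A_after/A_before) = 10 log₁₀(7.5390) = 8.8 dB.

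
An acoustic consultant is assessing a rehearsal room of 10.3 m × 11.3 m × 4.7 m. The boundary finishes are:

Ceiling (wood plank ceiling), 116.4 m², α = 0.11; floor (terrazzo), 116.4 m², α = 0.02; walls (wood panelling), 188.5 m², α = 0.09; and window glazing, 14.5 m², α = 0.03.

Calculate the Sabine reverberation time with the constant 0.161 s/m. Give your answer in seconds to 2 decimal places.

Total absorption A = 116.4·0.11 + 116.4·0.02 + 188.5·0.09 + 14.5·0.03
  = 12.804 + 2.328 + 16.965 + 0.435 = 32.532 m² sabins.
V = 10.3·11.3·4.7 = 547.033 m³.
RT60 = 0.161 · V / A = 0.161 × 547.033 / 32.532 = 2.71 s.

2.71 s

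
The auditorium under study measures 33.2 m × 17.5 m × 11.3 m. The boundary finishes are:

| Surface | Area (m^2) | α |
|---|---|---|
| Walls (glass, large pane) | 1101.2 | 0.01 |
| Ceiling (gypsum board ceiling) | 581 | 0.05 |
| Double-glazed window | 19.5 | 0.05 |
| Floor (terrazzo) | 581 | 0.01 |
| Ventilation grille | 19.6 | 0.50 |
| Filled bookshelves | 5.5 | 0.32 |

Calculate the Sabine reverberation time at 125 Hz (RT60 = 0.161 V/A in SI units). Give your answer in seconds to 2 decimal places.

18.10 seconds

Total absorption A = 1101.2*0.01 + 581*0.05 + 19.5*0.05 + 581*0.01 + 19.6*0.50 + 5.5*0.32
  = 11.012 + 29.050 + 0.975 + 5.810 + 9.800 + 1.760 = 58.407 m^2 sabins.
Volume V = 33.2 × 17.5 × 11.3 = 6565.3 m³.
Sabine: RT60 = 0.161 × 6565.3 / 58.407 = 18.10 s.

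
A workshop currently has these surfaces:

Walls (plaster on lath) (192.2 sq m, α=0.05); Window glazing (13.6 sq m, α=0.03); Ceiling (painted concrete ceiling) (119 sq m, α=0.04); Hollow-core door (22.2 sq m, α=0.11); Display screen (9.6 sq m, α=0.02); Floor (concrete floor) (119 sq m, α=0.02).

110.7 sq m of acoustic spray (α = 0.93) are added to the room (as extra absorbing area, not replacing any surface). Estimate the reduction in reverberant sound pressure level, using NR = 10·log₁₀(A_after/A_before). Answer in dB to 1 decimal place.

7.9 dB

Total absorption A_before = 192.2×0.05 + 13.6×0.03 + 119×0.04 + 22.2×0.11 + 9.6×0.02 + 119×0.02
  = 9.610 + 0.408 + 4.760 + 2.442 + 0.192 + 2.380 = 19.792 sq m sabins.
Treatment contributes 110.7·0.93 = 102.951 sabins.
New total A_after = 122.743 sabins.
NR = 10·log₁₀(122.743/19.792) = 7.9 dB.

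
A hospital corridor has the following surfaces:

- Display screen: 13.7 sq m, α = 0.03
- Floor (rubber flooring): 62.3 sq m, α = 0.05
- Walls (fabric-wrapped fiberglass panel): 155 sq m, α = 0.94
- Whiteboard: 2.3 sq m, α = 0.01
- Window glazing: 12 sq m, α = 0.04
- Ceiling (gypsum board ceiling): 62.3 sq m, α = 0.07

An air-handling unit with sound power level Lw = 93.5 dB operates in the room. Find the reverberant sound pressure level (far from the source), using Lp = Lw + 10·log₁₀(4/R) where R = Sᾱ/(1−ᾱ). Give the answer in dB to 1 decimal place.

74.6 dB

A = 154.090 sabins; S = 307.6 sq m.
ᾱ = 154.090/307.6 = 0.5009; R = Sᾱ/(1−ᾱ) = 154.090/(1−0.5009) = 308.736 sq m.
Lp = 93.5 + 10·log₁₀(4/308.736) = 93.5 + (-18.88) = 74.6 dB.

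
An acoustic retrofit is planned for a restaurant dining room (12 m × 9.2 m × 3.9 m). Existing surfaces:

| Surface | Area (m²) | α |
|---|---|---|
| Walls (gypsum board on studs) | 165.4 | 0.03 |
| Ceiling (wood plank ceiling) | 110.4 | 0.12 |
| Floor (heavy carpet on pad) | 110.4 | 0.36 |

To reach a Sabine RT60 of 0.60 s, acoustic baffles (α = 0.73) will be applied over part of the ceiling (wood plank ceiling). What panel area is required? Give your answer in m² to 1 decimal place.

94.4

Summing Sᵢαᵢ: 4.962 + 13.248 + 39.744 → A₁ = 57.954 sabins.
V = 430.56 m³. Target absorption A₂ = 0.161 × 430.56 / 0.60 = 115.534 sabins.
Absorption to add: 115.534 − 57.954 = 57.580 sabins.
Net gain per m²: Δα = 0.73 − 0.12 = 0.61.
Panel area = 57.580 / 0.61 = 94.4 m².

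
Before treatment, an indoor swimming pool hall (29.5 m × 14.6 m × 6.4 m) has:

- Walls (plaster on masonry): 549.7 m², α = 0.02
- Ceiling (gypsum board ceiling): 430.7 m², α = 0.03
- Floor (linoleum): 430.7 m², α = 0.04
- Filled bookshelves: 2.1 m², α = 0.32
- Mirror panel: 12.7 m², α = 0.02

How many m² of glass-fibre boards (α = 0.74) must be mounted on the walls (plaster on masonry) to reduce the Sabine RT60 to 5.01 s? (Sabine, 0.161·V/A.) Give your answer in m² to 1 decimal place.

64.6

Total absorption A₁ = 549.7*0.02 + 430.7*0.03 + 430.7*0.04 + 2.1*0.32 + 12.7*0.02
  = 10.994 + 12.921 + 17.228 + 0.672 + 0.254 = 42.069 m² sabins.
V = 2756.48 m³. Target absorption A₂ = 0.161 × 2756.48 / 5.01 = 88.581 sabins.
Absorption to add: 88.581 − 42.069 = 46.512 sabins.
Net gain per m²: Δα = 0.74 − 0.02 = 0.72.
Panel area = 46.512 / 0.72 = 64.6 m².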